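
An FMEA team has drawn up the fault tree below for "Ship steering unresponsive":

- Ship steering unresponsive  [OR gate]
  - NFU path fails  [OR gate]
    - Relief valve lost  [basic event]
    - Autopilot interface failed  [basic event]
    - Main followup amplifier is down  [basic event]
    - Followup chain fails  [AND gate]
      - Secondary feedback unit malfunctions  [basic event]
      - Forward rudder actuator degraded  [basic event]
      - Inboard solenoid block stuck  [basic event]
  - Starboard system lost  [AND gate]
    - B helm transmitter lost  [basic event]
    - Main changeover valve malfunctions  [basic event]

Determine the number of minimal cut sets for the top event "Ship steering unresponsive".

Followup chain fails [AND]: one cut set from each child combined → 1 × 1 × 1 = 1 cut set(s).
NFU path fails [OR]: union of children's cut sets → 4 cut set(s).
Starboard system lost [AND]: one cut set from each child combined → 1 × 1 = 1 cut set(s).
Ship steering unresponsive [OR]: union of children's cut sets → 5 cut set(s).
Minimal cut sets: {Relief valve lost}; {Autopilot interface failed}; {Main followup amplifier is down}; {Forward rudder actuator degraded, Inboard solenoid block stuck, Secondary feedback unit malfunctions}; {B helm transmitter lost, Main changeover valve malfunctions}.

5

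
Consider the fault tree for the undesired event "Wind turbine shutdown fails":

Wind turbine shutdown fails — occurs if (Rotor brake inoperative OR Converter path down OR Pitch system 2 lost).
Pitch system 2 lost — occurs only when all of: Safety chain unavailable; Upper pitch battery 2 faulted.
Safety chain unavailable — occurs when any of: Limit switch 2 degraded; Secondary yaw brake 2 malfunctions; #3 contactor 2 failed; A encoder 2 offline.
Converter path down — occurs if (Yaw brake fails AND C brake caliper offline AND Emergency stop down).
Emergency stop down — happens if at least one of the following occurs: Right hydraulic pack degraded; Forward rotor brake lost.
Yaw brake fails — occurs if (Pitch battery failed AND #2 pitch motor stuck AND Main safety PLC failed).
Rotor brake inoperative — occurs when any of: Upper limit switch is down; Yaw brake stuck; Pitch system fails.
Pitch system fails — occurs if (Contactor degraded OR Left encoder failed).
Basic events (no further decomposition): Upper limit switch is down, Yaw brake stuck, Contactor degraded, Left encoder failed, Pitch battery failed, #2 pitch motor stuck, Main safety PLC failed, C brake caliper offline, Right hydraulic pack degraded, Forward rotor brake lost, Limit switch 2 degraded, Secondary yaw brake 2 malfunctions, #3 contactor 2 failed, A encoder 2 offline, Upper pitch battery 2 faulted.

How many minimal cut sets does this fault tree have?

Pitch system fails [OR]: union of children's cut sets → 2 cut set(s).
Rotor brake inoperative [OR]: union of children's cut sets → 4 cut set(s).
Yaw brake fails [AND]: one cut set from each child combined → 1 × 1 × 1 = 1 cut set(s).
Emergency stop down [OR]: union of children's cut sets → 2 cut set(s).
Converter path down [AND]: one cut set from each child combined → 1 × 1 × 2 = 2 cut set(s).
Safety chain unavailable [OR]: union of children's cut sets → 4 cut set(s).
Pitch system 2 lost [AND]: one cut set from each child combined → 4 × 1 = 4 cut set(s).
Wind turbine shutdown fails [OR]: union of children's cut sets → 10 cut set(s).
Minimal cut sets: {Upper limit switch is down}; {Yaw brake stuck}; {Contactor degraded}; {Left encoder failed}; {#2 pitch motor stuck, C brake caliper offline, Main safety PLC failed, Pitch battery failed, Right hydraulic pack degraded}; {#2 pitch motor stuck, C brake caliper offline, Forward rotor brake lost, Main safety PLC failed, Pitch battery failed}; {Limit switch 2 degraded, Upper pitch battery 2 faulted}; {Secondary yaw brake 2 malfunctions, Upper pitch battery 2 faulted}; {#3 contactor 2 failed, Upper pitch battery 2 faulted}; {A encoder 2 offline, Upper pitch battery 2 faulted}.

10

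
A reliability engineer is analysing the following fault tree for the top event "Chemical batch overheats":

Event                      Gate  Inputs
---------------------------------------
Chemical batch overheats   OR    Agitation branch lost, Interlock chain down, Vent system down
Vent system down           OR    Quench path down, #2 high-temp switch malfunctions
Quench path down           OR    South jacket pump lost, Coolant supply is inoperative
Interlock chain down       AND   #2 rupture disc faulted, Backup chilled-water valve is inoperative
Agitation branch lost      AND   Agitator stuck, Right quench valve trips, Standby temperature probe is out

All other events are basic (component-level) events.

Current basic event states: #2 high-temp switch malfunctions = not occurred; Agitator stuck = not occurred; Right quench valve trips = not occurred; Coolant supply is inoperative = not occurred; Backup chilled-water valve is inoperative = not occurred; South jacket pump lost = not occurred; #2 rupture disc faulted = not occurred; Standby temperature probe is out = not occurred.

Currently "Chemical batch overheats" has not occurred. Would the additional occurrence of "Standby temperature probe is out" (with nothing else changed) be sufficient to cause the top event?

No

Counterfactual: set "Standby temperature probe is out" to occurred.
Agitation branch lost [AND]: Agitator stuck=not, Right quench valve trips=not, Standby temperature probe is out=occurs → not all inputs occur → does not occur.
Interlock chain down [AND]: #2 rupture disc faulted=not, Backup chilled-water valve is inoperative=not → not all inputs occur → does not occur.
Quench path down [OR]: South jacket pump lost=not, Coolant supply is inoperative=not → no input occurs → does not occur.
Vent system down [OR]: Quench path down=not, #2 high-temp switch malfunctions=not → no input occurs → does not occur.
Chemical batch overheats [OR]: Agitation branch lost=not, Interlock chain down=not, Vent system down=not → no input occurs → does not occur.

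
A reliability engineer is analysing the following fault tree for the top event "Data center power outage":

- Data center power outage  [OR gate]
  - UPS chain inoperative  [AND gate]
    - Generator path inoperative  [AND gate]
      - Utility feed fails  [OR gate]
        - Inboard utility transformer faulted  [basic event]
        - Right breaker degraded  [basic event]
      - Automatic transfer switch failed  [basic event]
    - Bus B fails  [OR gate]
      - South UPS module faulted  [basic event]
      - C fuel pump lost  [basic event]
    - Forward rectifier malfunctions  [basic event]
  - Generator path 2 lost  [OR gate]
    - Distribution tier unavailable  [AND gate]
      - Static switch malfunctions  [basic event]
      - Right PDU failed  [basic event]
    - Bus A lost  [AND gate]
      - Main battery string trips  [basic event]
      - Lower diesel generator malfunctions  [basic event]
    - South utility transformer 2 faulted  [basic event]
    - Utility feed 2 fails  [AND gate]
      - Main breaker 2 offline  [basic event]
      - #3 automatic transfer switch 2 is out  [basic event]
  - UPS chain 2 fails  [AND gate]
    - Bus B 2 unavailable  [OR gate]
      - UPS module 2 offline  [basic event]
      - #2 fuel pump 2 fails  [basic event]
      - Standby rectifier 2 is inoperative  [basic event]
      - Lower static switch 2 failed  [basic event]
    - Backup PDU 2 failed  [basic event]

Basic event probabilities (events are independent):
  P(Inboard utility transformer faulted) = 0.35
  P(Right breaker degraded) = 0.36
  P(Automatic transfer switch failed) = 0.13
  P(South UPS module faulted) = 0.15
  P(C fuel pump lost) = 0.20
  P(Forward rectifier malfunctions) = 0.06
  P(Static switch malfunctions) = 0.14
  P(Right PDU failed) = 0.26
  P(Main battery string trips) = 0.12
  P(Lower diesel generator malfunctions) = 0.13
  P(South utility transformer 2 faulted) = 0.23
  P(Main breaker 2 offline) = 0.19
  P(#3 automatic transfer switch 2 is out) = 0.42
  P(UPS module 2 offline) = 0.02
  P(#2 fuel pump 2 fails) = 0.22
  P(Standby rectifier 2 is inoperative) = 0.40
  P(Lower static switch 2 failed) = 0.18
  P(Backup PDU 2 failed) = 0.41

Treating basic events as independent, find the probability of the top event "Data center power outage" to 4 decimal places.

P(Utility feed fails) [OR] = 1 − (1−0.35) × (1−0.36) = 0.584000
P(Generator path inoperative) [AND] = 0.584000 × 0.13 = 0.075920
P(Bus B fails) [OR] = 1 − (1−0.15) × (1−0.20) = 0.320000
P(UPS chain inoperative) [AND] = 0.075920 × 0.320000 × 0.06 = 0.001458
P(Distribution tier unavailable) [AND] = 0.14 × 0.26 = 0.036400
P(Bus A lost) [AND] = 0.12 × 0.13 = 0.015600
P(Utility feed 2 fails) [AND] = 0.19 × 0.42 = 0.079800
P(Generator path 2 lost) [OR] = 1 − (1−0.036400) × (1−0.015600) × (1−0.23) × (1−0.079800) = 0.327888
P(Bus B 2 unavailable) [OR] = 1 − (1−0.02) × (1−0.22) × (1−0.40) × (1−0.18) = 0.623915
P(UPS chain 2 fails) [AND] = 0.623915 × 0.41 = 0.255805
P(Data center power outage) [OR] = 1 − (1−0.001458) × (1−0.327888) × (1−0.255805) = 0.500547
Rounded to 4 decimal places: P(Data center power outage) ≈ 0.5005.

0.5005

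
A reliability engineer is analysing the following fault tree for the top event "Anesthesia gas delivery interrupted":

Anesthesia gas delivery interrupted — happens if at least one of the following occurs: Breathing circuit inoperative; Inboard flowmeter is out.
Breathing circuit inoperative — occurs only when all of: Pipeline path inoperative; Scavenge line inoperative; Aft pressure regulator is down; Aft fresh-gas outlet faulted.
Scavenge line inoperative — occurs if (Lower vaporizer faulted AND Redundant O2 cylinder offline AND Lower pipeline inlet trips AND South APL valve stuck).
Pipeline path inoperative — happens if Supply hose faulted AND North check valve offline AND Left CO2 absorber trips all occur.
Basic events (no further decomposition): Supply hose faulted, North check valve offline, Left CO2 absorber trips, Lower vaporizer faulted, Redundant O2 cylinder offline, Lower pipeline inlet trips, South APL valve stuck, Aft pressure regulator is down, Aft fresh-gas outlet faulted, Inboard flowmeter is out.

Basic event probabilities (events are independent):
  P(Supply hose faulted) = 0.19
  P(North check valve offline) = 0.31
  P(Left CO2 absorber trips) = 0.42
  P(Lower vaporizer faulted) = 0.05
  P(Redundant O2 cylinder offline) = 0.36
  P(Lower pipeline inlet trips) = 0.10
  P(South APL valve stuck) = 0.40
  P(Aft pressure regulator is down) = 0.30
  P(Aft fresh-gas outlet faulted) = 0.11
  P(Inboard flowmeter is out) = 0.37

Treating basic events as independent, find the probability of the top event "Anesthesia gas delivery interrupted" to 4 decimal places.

P(Pipeline path inoperative) [AND] = 0.19 × 0.31 × 0.42 = 0.024738
P(Scavenge line inoperative) [AND] = 0.05 × 0.36 × 0.10 × 0.40 = 0.000720
P(Breathing circuit inoperative) [AND] = 0.024738 × 0.000720 × 0.30 × 0.11 = 0.000001
P(Anesthesia gas delivery interrupted) [OR] = 1 − (1−0.000001) × (1−0.37) = 0.370001
Rounded to 4 decimal places: P(Anesthesia gas delivery interrupted) ≈ 0.3700.

0.3700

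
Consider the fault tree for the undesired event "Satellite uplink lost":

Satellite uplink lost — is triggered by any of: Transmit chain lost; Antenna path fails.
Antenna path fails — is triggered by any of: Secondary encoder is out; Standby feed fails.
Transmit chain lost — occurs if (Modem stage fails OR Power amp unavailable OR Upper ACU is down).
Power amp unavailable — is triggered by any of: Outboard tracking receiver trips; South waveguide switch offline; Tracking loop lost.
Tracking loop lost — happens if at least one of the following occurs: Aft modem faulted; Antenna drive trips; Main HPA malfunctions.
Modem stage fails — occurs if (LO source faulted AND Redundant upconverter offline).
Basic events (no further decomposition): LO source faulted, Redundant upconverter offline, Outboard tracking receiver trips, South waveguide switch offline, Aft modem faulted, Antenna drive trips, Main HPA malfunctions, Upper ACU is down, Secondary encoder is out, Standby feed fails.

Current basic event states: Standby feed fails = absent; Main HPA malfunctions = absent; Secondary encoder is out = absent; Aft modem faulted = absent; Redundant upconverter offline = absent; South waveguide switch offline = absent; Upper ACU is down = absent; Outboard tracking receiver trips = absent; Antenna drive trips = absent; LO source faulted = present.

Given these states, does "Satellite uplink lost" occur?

Modem stage fails [AND]: LO source faulted=occurs, Redundant upconverter offline=not → not all inputs occur → does not occur.
Tracking loop lost [OR]: Aft modem faulted=not, Antenna drive trips=not, Main HPA malfunctions=not → no input occurs → does not occur.
Power amp unavailable [OR]: Outboard tracking receiver trips=not, South waveguide switch offline=not, Tracking loop lost=not → no input occurs → does not occur.
Transmit chain lost [OR]: Modem stage fails=not, Power amp unavailable=not, Upper ACU is down=not → no input occurs → does not occur.
Antenna path fails [OR]: Secondary encoder is out=not, Standby feed fails=not → no input occurs → does not occur.
Satellite uplink lost [OR]: Transmit chain lost=not, Antenna path fails=not → no input occurs → does not occur.

No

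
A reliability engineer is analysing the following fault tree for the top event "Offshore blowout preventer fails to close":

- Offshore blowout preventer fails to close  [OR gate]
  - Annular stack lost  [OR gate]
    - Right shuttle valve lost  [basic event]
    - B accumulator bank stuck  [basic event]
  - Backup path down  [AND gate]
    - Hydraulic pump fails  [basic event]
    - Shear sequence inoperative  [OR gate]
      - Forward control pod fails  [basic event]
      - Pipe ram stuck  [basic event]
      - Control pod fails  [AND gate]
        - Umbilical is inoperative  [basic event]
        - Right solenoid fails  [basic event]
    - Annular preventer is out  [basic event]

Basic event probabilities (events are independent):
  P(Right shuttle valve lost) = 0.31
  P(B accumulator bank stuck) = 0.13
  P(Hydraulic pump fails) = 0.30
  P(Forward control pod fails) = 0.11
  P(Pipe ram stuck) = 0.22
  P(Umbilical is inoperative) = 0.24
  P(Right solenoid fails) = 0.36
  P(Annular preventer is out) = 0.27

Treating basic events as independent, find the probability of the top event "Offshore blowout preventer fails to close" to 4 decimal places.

0.4175

P(Annular stack lost) [OR] = 1 − (1−0.31) × (1−0.13) = 0.399700
P(Control pod fails) [AND] = 0.24 × 0.36 = 0.086400
P(Shear sequence inoperative) [OR] = 1 − (1−0.11) × (1−0.22) × (1−0.086400) = 0.365779
P(Backup path down) [AND] = 0.30 × 0.365779 × 0.27 = 0.029628
P(Offshore blowout preventer fails to close) [OR] = 1 − (1−0.399700) × (1−0.029628) = 0.417486
Rounded to 4 decimal places: P(Offshore blowout preventer fails to close) ≈ 0.4175.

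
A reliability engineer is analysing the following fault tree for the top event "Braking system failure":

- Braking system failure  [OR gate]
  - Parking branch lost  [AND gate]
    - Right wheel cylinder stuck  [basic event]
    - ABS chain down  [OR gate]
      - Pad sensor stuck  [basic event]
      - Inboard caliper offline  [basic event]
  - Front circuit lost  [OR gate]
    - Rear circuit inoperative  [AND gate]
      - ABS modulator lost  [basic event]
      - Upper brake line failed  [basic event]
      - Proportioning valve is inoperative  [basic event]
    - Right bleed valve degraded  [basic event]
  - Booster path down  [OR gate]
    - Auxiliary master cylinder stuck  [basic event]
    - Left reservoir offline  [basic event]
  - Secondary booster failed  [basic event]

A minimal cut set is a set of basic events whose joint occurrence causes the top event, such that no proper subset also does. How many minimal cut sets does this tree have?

7

ABS chain down [OR]: union of children's cut sets → 2 cut set(s).
Parking branch lost [AND]: one cut set from each child combined → 1 × 2 = 2 cut set(s).
Rear circuit inoperative [AND]: one cut set from each child combined → 1 × 1 × 1 = 1 cut set(s).
Front circuit lost [OR]: union of children's cut sets → 2 cut set(s).
Booster path down [OR]: union of children's cut sets → 2 cut set(s).
Braking system failure [OR]: union of children's cut sets → 7 cut set(s).
Minimal cut sets: {Pad sensor stuck, Right wheel cylinder stuck}; {Inboard caliper offline, Right wheel cylinder stuck}; {ABS modulator lost, Proportioning valve is inoperative, Upper brake line failed}; {Right bleed valve degraded}; {Auxiliary master cylinder stuck}; {Left reservoir offline}; {Secondary booster failed}.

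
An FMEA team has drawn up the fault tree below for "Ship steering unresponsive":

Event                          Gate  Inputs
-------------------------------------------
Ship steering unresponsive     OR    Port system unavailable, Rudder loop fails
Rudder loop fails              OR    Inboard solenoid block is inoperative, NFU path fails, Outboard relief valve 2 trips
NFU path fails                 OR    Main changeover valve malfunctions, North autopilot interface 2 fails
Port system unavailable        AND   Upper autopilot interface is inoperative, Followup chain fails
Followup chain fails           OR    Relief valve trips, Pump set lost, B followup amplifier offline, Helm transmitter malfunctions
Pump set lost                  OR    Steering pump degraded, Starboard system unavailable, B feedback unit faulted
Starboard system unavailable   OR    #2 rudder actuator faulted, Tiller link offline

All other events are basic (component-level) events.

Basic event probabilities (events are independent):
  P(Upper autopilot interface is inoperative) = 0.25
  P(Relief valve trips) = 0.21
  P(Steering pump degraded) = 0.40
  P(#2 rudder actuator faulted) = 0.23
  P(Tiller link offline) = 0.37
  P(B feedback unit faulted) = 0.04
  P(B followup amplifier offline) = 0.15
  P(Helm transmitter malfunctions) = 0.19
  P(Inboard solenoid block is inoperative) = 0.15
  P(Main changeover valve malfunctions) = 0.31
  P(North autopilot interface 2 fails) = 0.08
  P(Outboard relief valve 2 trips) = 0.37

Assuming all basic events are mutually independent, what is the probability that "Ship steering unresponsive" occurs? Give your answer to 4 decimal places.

P(Starboard system unavailable) [OR] = 1 − (1−0.23) × (1−0.37) = 0.514900
P(Pump set lost) [OR] = 1 − (1−0.40) × (1−0.514900) × (1−0.04) = 0.720582
P(Followup chain fails) [OR] = 1 − (1−0.21) × (1−0.720582) × (1−0.15) × (1−0.19) = 0.848020
P(Port system unavailable) [AND] = 0.25 × 0.848020 = 0.212005
P(NFU path fails) [OR] = 1 − (1−0.31) × (1−0.08) = 0.365200
P(Rudder loop fails) [OR] = 1 − (1−0.15) × (1−0.365200) × (1−0.37) = 0.660065
P(Ship steering unresponsive) [OR] = 1 − (1−0.212005) × (1−0.660065) = 0.732133
Rounded to 4 decimal places: P(Ship steering unresponsive) ≈ 0.7321.

0.7321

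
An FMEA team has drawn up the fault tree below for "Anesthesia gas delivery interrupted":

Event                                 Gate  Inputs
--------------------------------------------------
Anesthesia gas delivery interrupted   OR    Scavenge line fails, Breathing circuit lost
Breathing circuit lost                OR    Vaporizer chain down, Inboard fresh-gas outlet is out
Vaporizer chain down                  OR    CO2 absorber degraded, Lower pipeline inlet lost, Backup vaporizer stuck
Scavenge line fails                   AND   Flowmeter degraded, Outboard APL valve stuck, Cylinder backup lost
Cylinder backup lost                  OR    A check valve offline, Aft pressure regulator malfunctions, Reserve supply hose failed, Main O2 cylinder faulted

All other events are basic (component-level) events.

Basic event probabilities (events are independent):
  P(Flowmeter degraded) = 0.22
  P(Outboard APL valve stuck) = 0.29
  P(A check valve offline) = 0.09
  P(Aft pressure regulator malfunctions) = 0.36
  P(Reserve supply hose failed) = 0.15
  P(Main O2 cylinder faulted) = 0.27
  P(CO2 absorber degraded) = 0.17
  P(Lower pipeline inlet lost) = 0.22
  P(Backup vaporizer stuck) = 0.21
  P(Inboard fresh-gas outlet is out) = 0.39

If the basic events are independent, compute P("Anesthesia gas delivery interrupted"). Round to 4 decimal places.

0.7007

P(Cylinder backup lost) [OR] = 1 − (1−0.09) × (1−0.36) × (1−0.15) × (1−0.27) = 0.638621
P(Scavenge line fails) [AND] = 0.22 × 0.29 × 0.638621 = 0.040744
P(Vaporizer chain down) [OR] = 1 − (1−0.17) × (1−0.22) × (1−0.21) = 0.488554
P(Breathing circuit lost) [OR] = 1 − (1−0.488554) × (1−0.39) = 0.688018
P(Anesthesia gas delivery interrupted) [OR] = 1 − (1−0.040744) × (1−0.688018) = 0.700729
Rounded to 4 decimal places: P(Anesthesia gas delivery interrupted) ≈ 0.7007.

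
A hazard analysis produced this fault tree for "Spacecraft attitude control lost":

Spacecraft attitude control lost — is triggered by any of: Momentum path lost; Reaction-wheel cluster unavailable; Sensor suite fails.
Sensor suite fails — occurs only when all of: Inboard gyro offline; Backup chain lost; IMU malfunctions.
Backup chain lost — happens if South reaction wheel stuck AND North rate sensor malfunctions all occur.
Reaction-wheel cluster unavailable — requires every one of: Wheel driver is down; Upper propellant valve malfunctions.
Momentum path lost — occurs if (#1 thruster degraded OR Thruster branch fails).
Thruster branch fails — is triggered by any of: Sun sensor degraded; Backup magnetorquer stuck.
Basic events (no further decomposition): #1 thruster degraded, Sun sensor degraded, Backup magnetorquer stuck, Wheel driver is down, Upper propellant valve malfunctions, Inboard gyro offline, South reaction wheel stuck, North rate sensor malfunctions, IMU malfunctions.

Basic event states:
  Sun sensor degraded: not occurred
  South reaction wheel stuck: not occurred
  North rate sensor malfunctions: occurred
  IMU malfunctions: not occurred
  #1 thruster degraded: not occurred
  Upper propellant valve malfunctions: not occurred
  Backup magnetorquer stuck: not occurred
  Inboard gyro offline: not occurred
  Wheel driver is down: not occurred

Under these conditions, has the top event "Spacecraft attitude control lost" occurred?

Thruster branch fails [OR]: Sun sensor degraded=not, Backup magnetorquer stuck=not → no input occurs → does not occur.
Momentum path lost [OR]: #1 thruster degraded=not, Thruster branch fails=not → no input occurs → does not occur.
Reaction-wheel cluster unavailable [AND]: Wheel driver is down=not, Upper propellant valve malfunctions=not → not all inputs occur → does not occur.
Backup chain lost [AND]: South reaction wheel stuck=not, North rate sensor malfunctions=occurs → not all inputs occur → does not occur.
Sensor suite fails [AND]: Inboard gyro offline=not, Backup chain lost=not, IMU malfunctions=not → not all inputs occur → does not occur.
Spacecraft attitude control lost [OR]: Momentum path lost=not, Reaction-wheel cluster unavailable=not, Sensor suite fails=not → no input occurs → does not occur.

No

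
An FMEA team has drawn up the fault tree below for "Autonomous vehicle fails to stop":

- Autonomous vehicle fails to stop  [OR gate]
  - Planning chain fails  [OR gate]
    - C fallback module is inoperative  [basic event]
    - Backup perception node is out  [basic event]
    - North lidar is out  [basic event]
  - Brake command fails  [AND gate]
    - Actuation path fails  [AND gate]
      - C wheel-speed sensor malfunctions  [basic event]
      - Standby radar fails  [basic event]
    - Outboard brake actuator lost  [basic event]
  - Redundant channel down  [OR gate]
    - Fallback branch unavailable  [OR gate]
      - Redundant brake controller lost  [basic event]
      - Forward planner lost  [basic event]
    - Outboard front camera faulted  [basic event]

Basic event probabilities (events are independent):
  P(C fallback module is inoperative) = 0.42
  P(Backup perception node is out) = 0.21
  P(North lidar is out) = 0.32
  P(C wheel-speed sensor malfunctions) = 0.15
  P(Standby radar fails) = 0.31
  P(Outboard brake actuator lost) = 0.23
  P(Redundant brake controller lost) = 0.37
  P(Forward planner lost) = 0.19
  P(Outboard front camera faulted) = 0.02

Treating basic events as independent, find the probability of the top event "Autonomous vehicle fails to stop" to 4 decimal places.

P(Planning chain fails) [OR] = 1 − (1−0.42) × (1−0.21) × (1−0.32) = 0.688424
P(Actuation path fails) [AND] = 0.15 × 0.31 = 0.046500
P(Brake command fails) [AND] = 0.046500 × 0.23 = 0.010695
P(Fallback branch unavailable) [OR] = 1 − (1−0.37) × (1−0.19) = 0.489700
P(Redundant channel down) [OR] = 1 − (1−0.489700) × (1−0.02) = 0.499906
P(Autonomous vehicle fails to stop) [OR] = 1 − (1−0.688424) × (1−0.010695) × (1−0.499906) = 0.845849
Rounded to 4 decimal places: P(Autonomous vehicle fails to stop) ≈ 0.8458.

0.8458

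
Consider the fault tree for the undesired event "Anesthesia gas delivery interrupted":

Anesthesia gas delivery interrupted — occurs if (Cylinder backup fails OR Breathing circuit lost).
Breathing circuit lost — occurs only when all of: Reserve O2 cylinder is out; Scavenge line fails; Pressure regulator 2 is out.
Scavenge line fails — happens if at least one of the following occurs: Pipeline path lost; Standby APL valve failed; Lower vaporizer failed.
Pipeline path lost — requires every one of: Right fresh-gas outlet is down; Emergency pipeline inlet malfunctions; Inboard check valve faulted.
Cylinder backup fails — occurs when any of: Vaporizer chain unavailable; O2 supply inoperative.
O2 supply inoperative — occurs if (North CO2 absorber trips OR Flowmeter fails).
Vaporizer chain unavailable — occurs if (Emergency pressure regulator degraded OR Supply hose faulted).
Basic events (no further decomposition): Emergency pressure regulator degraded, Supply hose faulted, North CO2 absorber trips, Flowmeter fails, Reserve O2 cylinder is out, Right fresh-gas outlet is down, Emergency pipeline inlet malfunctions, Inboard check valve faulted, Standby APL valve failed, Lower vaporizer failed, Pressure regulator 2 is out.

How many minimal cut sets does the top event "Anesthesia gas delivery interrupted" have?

Vaporizer chain unavailable [OR]: union of children's cut sets → 2 cut set(s).
O2 supply inoperative [OR]: union of children's cut sets → 2 cut set(s).
Cylinder backup fails [OR]: union of children's cut sets → 4 cut set(s).
Pipeline path lost [AND]: one cut set from each child combined → 1 × 1 × 1 = 1 cut set(s).
Scavenge line fails [OR]: union of children's cut sets → 3 cut set(s).
Breathing circuit lost [AND]: one cut set from each child combined → 1 × 3 × 1 = 3 cut set(s).
Anesthesia gas delivery interrupted [OR]: union of children's cut sets → 7 cut set(s).
Minimal cut sets: {Emergency pressure regulator degraded}; {Supply hose faulted}; {North CO2 absorber trips}; {Flowmeter fails}; {Emergency pipeline inlet malfunctions, Inboard check valve faulted, Pressure regulator 2 is out, Reserve O2 cylinder is out, Right fresh-gas outlet is down}; {Pressure regulator 2 is out, Reserve O2 cylinder is out, Standby APL valve failed}; {Lower vaporizer failed, Pressure regulator 2 is out, Reserve O2 cylinder is out}.

7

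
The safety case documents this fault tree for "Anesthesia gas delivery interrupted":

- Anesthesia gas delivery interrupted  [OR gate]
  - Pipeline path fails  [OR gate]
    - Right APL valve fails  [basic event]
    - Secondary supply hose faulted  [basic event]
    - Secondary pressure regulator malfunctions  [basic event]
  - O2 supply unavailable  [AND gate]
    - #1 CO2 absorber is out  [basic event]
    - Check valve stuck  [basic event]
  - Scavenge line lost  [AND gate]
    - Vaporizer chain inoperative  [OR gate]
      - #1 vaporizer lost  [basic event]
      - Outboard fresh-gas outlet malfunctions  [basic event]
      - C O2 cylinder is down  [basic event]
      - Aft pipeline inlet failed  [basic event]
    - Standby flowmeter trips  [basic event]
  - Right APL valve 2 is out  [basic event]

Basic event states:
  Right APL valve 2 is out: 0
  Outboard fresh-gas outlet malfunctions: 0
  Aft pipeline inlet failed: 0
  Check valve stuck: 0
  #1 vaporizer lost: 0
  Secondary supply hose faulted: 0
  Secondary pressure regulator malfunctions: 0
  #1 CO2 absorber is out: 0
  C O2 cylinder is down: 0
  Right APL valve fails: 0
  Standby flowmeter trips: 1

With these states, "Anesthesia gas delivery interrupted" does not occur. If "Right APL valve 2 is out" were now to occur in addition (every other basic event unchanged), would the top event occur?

Yes

Counterfactual: set "Right APL valve 2 is out" to occurred.
Pipeline path fails [OR]: Right APL valve fails=not, Secondary supply hose faulted=not, Secondary pressure regulator malfunctions=not → no input occurs → does not occur.
O2 supply unavailable [AND]: #1 CO2 absorber is out=not, Check valve stuck=not → not all inputs occur → does not occur.
Vaporizer chain inoperative [OR]: #1 vaporizer lost=not, Outboard fresh-gas outlet malfunctions=not, C O2 cylinder is down=not, Aft pipeline inlet failed=not → no input occurs → does not occur.
Scavenge line lost [AND]: Vaporizer chain inoperative=not, Standby flowmeter trips=occurs → not all inputs occur → does not occur.
Anesthesia gas delivery interrupted [OR]: Pipeline path fails=not, O2 supply unavailable=not, Scavenge line lost=not, Right APL valve 2 is out=occurs → at least one input occurs → occurs.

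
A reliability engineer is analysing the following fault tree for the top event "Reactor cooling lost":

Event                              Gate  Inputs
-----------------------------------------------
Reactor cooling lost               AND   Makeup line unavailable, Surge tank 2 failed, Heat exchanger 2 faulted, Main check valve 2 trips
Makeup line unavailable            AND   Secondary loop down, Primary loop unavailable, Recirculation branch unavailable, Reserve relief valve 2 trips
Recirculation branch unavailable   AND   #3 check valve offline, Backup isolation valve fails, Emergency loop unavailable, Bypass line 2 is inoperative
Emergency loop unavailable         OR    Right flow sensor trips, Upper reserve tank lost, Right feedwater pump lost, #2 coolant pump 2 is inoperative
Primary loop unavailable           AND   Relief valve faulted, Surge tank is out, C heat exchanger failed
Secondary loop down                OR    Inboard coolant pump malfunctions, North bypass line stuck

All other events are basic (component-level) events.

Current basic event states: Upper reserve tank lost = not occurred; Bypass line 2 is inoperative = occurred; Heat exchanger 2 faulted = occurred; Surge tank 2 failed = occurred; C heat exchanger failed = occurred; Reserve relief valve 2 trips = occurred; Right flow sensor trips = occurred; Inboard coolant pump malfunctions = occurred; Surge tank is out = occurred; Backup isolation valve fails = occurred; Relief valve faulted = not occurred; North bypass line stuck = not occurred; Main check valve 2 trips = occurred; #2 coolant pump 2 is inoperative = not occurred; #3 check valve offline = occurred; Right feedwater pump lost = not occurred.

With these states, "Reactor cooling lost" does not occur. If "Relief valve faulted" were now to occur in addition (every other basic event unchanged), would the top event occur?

Yes

Counterfactual: set "Relief valve faulted" to occurred.
Secondary loop down [OR]: Inboard coolant pump malfunctions=occurs, North bypass line stuck=not → at least one input occurs → occurs.
Primary loop unavailable [AND]: Relief valve faulted=occurs, Surge tank is out=occurs, C heat exchanger failed=occurs → all inputs occur → occurs.
Emergency loop unavailable [OR]: Right flow sensor trips=occurs, Upper reserve tank lost=not, Right feedwater pump lost=not, #2 coolant pump 2 is inoperative=not → at least one input occurs → occurs.
Recirculation branch unavailable [AND]: #3 check valve offline=occurs, Backup isolation valve fails=occurs, Emergency loop unavailable=occurs, Bypass line 2 is inoperative=occurs → all inputs occur → occurs.
Makeup line unavailable [AND]: Secondary loop down=occurs, Primary loop unavailable=occurs, Recirculation branch unavailable=occurs, Reserve relief valve 2 trips=occurs → all inputs occur → occurs.
Reactor cooling lost [AND]: Makeup line unavailable=occurs, Surge tank 2 failed=occurs, Heat exchanger 2 faulted=occurs, Main check valve 2 trips=occurs → all inputs occur → occurs.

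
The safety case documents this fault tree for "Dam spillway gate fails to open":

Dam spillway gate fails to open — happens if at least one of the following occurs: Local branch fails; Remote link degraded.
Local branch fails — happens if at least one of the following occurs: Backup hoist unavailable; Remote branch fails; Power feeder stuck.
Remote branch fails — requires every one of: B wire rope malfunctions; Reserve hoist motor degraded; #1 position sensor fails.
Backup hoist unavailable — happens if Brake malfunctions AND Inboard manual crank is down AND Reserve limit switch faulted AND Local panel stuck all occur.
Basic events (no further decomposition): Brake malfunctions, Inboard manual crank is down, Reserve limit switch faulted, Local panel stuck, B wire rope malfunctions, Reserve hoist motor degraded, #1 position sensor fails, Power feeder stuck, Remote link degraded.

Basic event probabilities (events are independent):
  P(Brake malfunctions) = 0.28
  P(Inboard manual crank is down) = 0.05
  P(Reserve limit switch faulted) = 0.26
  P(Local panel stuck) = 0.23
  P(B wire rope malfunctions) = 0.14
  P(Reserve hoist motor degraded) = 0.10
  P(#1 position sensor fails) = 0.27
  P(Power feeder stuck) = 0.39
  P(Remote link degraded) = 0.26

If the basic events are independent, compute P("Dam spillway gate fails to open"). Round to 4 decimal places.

0.5507

P(Backup hoist unavailable) [AND] = 0.28 × 0.05 × 0.26 × 0.23 = 0.000837
P(Remote branch fails) [AND] = 0.14 × 0.10 × 0.27 = 0.003780
P(Local branch fails) [OR] = 1 − (1−0.000837) × (1−0.003780) × (1−0.39) = 0.392814
P(Dam spillway gate fails to open) [OR] = 1 − (1−0.392814) × (1−0.26) = 0.550682
Rounded to 4 decimal places: P(Dam spillway gate fails to open) ≈ 0.5507.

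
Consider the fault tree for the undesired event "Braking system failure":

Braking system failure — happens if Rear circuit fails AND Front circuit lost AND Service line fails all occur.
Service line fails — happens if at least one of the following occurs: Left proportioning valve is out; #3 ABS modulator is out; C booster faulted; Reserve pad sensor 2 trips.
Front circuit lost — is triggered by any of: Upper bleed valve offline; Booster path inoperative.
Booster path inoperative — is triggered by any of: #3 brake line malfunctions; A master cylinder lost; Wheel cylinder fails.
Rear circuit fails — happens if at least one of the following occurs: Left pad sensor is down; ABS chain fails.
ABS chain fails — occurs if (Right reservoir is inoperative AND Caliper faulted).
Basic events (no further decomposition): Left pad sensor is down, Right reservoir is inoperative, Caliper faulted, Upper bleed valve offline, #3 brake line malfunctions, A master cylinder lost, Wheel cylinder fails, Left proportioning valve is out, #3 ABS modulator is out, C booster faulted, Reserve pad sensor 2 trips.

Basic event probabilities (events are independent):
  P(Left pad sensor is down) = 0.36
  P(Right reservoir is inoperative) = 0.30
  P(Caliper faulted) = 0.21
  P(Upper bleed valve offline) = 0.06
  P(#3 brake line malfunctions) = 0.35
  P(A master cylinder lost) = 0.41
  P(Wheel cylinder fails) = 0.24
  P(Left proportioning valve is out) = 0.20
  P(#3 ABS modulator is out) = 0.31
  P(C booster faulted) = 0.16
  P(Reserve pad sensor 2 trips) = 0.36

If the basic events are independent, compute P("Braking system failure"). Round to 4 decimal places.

P(ABS chain fails) [AND] = 0.30 × 0.21 = 0.063000
P(Rear circuit fails) [OR] = 1 − (1−0.36) × (1−0.063000) = 0.400320
P(Booster path inoperative) [OR] = 1 − (1−0.35) × (1−0.41) × (1−0.24) = 0.708540
P(Front circuit lost) [OR] = 1 − (1−0.06) × (1−0.708540) = 0.726028
P(Service line fails) [OR] = 1 − (1−0.20) × (1−0.31) × (1−0.16) × (1−0.36) = 0.703245
P(Braking system failure) [AND] = 0.400320 × 0.726028 × 0.703245 = 0.204394
Rounded to 4 decimal places: P(Braking system failure) ≈ 0.2044.

0.2044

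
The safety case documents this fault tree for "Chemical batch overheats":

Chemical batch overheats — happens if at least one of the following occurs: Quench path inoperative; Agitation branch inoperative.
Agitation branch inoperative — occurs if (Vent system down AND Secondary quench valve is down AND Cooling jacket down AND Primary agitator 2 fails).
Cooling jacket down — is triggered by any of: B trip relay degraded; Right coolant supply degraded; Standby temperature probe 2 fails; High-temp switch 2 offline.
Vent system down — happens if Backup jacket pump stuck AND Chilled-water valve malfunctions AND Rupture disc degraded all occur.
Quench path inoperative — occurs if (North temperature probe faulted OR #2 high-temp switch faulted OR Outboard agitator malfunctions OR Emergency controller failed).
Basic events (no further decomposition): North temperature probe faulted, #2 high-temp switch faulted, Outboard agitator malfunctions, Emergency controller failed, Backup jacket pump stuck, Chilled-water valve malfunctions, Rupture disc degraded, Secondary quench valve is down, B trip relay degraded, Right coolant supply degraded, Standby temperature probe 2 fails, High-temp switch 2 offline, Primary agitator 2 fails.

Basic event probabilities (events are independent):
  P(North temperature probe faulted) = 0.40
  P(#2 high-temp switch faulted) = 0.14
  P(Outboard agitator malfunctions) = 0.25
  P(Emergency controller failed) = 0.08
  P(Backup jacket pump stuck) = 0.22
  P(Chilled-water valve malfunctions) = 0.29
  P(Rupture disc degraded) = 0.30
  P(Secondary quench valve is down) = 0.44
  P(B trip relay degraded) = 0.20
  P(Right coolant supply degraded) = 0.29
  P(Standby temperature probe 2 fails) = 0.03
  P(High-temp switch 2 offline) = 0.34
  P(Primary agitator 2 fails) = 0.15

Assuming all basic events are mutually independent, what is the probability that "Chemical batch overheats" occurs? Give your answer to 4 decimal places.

0.6442

P(Quench path inoperative) [OR] = 1 − (1−0.40) × (1−0.14) × (1−0.25) × (1−0.08) = 0.643960
P(Vent system down) [AND] = 0.22 × 0.29 × 0.30 = 0.019140
P(Cooling jacket down) [OR] = 1 − (1−0.20) × (1−0.29) × (1−0.03) × (1−0.34) = 0.636366
P(Agitation branch inoperative) [AND] = 0.019140 × 0.44 × 0.636366 × 0.15 = 0.000804
P(Chemical batch overheats) [OR] = 1 − (1−0.643960) × (1−0.000804) = 0.644246
Rounded to 4 decimal places: P(Chemical batch overheats) ≈ 0.6442.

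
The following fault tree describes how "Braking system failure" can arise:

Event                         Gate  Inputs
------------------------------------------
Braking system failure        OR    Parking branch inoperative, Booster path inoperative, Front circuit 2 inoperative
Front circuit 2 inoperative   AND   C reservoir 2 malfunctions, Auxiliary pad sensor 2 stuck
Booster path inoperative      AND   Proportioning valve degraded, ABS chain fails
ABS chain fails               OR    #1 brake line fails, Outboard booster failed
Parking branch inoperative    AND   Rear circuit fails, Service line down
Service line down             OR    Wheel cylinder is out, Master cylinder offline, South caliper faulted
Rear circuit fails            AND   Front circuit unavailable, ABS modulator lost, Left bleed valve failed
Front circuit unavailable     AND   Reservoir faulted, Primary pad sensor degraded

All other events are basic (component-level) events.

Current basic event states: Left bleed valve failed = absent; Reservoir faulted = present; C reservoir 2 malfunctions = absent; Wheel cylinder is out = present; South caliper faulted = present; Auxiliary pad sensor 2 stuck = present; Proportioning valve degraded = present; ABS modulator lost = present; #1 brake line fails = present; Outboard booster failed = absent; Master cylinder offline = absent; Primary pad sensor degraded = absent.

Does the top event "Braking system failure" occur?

Front circuit unavailable [AND]: Reservoir faulted=occurs, Primary pad sensor degraded=not → not all inputs occur → does not occur.
Rear circuit fails [AND]: Front circuit unavailable=not, ABS modulator lost=occurs, Left bleed valve failed=not → not all inputs occur → does not occur.
Service line down [OR]: Wheel cylinder is out=occurs, Master cylinder offline=not, South caliper faulted=occurs → at least one input occurs → occurs.
Parking branch inoperative [AND]: Rear circuit fails=not, Service line down=occurs → not all inputs occur → does not occur.
ABS chain fails [OR]: #1 brake line fails=occurs, Outboard booster failed=not → at least one input occurs → occurs.
Booster path inoperative [AND]: Proportioning valve degraded=occurs, ABS chain fails=occurs → all inputs occur → occurs.
Front circuit 2 inoperative [AND]: C reservoir 2 malfunctions=not, Auxiliary pad sensor 2 stuck=occurs → not all inputs occur → does not occur.
Braking system failure [OR]: Parking branch inoperative=not, Booster path inoperative=occurs, Front circuit 2 inoperative=not → at least one input occurs → occurs.

Yes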